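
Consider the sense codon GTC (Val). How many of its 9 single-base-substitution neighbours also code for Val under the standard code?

3

Position 1: none → 0 synonymous.
Position 2: none → 0 synonymous.
Position 3: GTT, GTA, GTG → 3 synonymous.
Total: 0 + 0 + 3 = 3.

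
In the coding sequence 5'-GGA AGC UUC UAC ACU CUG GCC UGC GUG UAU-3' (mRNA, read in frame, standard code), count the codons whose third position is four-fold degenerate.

5

Codon 1 GGA (Gly): third position 4-fold.
Codon 2 AGC (Ser): third position 2-fold.
Codon 3 UUC (Phe): third position 2-fold.
Codon 4 UAC (Tyr): third position 2-fold.
Codon 5 ACU (Thr): third position 4-fold.
Codon 6 CUG (Leu): third position 4-fold.
Codon 7 GCC (Ala): third position 4-fold.
Codon 8 UGC (Cys): third position 2-fold.
Codon 9 GUG (Val): third position 4-fold.
Codon 10 UAU (Tyr): third position 2-fold.
Four-fold degenerate third positions: 5.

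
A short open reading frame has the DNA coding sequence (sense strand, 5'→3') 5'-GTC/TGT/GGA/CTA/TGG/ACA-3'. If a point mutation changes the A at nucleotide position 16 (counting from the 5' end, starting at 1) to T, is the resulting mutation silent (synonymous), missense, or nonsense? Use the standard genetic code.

missense

Position 16 falls in codon 6: ACA → Thr.
After the substitution the codon is TCA → Ser.
Thr ≠ Ser, so this is a missense mutation.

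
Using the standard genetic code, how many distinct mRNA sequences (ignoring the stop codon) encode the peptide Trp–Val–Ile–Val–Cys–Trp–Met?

Trp: 1 codon.
Val: 4 codons.
Ile: 3 codons.
Val: 4 codons.
Cys: 2 codons.
Trp: 1 codon.
Met: 1 codon.
1 × 4 × 3 × 4 × 2 × 1 × 1 = 96.

96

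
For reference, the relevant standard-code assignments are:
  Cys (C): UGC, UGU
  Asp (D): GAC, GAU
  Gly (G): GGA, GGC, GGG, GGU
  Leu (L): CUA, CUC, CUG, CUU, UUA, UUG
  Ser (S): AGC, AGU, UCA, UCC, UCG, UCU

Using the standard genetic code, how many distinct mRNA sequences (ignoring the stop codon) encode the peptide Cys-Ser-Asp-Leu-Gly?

576

Cys: 2 codons.
Ser: 6 codons.
Asp: 2 codons.
Leu: 6 codons.
Gly: 4 codons.
2 × 6 × 2 × 6 × 4 = 576.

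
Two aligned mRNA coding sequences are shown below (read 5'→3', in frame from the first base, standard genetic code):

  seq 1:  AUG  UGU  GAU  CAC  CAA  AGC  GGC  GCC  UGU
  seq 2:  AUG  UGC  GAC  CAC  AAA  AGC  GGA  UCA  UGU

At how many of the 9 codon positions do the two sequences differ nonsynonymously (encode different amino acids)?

Codon 1: AUG Met / AUG Met — identical.
Codon 2: UGU Cys / UGC Cys — synonymous.
Codon 3: GAU Asp / GAC Asp — synonymous.
Codon 4: CAC His / CAC His — identical.
Codon 5: CAA Gln / AAA Lys — nonsynonymous.
Codon 6: AGC Ser / AGC Ser — identical.
Codon 7: GGC Gly / GGA Gly — synonymous.
Codon 8: GCC Ala / UCA Ser — nonsynonymous.
Codon 9: UGU Cys / UGU Cys — identical.
Nonsynonymous differences: 2.

2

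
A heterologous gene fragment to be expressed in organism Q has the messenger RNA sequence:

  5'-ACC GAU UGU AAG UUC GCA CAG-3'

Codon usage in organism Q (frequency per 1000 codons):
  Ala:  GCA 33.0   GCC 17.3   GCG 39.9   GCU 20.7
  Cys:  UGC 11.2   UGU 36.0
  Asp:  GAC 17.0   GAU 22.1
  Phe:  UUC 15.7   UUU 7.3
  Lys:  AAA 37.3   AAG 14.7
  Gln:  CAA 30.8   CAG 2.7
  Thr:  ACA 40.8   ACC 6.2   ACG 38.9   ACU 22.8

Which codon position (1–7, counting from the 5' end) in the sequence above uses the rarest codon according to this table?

7

Codon 1 ACC (Thr): 6.2 per 1000.
Codon 2 GAU (Asp): 22.1 per 1000.
Codon 3 UGU (Cys): 36.0 per 1000.
Codon 4 AAG (Lys): 14.7 per 1000.
Codon 5 UUC (Phe): 15.7 per 1000.
Codon 6 GCA (Ala): 33.0 per 1000.
Codon 7 CAG (Gln): 2.7 per 1000.
Lowest frequency is 2.7 at codon 7.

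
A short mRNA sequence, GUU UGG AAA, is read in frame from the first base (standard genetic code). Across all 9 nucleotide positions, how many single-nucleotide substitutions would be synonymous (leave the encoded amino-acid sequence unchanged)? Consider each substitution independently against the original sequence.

Codon 1 (GUU, Val): 3 synonymous substitutions.
Codon 2 (UGG, Trp): 0 synonymous substitutions.
Codon 3 (AAA, Lys): 1 synonymous substitution.
Total: 3 + 0 + 1 = 4.

4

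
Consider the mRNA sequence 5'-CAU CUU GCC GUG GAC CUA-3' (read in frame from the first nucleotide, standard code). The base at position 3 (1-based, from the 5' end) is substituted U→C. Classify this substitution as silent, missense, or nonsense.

Position 3 falls in codon 1: CAU → His.
After the substitution the codon is CAC → His.
Both encode His, so the change is synonymous.

silent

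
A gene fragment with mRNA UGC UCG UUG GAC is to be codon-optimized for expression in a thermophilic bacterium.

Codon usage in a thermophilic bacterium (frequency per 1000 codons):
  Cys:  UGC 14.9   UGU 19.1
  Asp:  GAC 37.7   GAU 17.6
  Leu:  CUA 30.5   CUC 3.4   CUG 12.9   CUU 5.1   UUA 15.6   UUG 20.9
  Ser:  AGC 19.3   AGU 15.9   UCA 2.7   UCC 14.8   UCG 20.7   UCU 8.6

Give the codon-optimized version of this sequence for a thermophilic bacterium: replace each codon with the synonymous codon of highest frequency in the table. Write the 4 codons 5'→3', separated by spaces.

Codon 1 (Cys): best is UGU at 19.1.
Codon 2 (Ser): best is UCG at 20.7.
Codon 3 (Leu): best is CUA at 30.5.
Codon 4 (Asp): best is GAC at 37.7.

UGU UCG CUA GAC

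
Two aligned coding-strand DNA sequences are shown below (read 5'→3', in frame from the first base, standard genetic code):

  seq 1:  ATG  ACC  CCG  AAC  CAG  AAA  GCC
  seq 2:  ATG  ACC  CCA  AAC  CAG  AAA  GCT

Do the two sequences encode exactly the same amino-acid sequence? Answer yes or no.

yes

Codon 1: ATG Met / ATG Met — identical.
Codon 2: ACC Thr / ACC Thr — identical.
Codon 3: CCG Pro / CCA Pro — synonymous.
Codon 4: AAC Asn / AAC Asn — identical.
Codon 5: CAG Gln / CAG Gln — identical.
Codon 6: AAA Lys / AAA Lys — identical.
Codon 7: GCC Ala / GCT Ala — synonymous.
Nonsynonymous differences: 0 → same protein.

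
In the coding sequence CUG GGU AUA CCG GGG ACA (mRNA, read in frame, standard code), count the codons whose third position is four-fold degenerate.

Codon 1 CUG (Leu): third position 4-fold.
Codon 2 GGU (Gly): third position 4-fold.
Codon 3 AUA (Ile): third position 3-fold.
Codon 4 CCG (Pro): third position 4-fold.
Codon 5 GGG (Gly): third position 4-fold.
Codon 6 ACA (Thr): third position 4-fold.
Four-fold degenerate third positions: 5.

5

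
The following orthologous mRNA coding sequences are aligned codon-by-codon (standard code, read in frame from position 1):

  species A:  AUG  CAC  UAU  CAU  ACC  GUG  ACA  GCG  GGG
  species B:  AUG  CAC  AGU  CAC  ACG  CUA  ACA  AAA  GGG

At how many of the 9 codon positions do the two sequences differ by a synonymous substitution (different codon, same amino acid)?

Codon 1: AUG Met / AUG Met — identical.
Codon 2: CAC His / CAC His — identical.
Codon 3: UAU Tyr / AGU Ser — nonsynonymous.
Codon 4: CAU His / CAC His — synonymous.
Codon 5: ACC Thr / ACG Thr — synonymous.
Codon 6: GUG Val / CUA Leu — nonsynonymous.
Codon 7: ACA Thr / ACA Thr — identical.
Codon 8: GCG Ala / AAA Lys — nonsynonymous.
Codon 9: GGG Gly / GGG Gly — identical.
Synonymous differences: 2.

2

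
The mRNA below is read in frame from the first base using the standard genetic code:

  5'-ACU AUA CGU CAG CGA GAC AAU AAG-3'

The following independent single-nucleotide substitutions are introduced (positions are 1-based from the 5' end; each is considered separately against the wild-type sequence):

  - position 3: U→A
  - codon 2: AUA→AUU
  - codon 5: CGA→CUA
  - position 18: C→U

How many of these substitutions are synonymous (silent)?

Codon 1: ACU (Thr) → ACA (Thr) — synonymous.
Codon 2: AUA (Ile) → AUU (Ile) — synonymous.
Codon 5: CGA (Arg) → CUA (Leu) — missense.
Codon 6: GAC (Asp) → GAU (Asp) — synonymous.
Synonymous: 3 of 4.

3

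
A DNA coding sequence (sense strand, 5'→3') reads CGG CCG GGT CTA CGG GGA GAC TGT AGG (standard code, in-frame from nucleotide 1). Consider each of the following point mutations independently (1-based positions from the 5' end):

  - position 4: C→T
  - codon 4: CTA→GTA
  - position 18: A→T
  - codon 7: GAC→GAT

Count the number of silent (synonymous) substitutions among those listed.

Codon 2: CCG (Pro) → TCG (Ser) — missense.
Codon 4: CTA (Leu) → GTA (Val) — missense.
Codon 6: GGA (Gly) → GGT (Gly) — synonymous.
Codon 7: GAC (Asp) → GAT (Asp) — synonymous.
Synonymous: 2 of 4.

2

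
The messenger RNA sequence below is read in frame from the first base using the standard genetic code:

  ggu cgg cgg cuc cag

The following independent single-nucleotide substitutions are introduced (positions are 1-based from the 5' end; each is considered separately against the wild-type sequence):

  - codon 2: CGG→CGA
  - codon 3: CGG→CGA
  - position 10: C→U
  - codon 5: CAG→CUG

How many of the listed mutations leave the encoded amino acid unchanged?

2

Codon 2: CGG (Arg) → CGA (Arg) — synonymous.
Codon 3: CGG (Arg) → CGA (Arg) — synonymous.
Codon 4: CUC (Leu) → UUC (Phe) — missense.
Codon 5: CAG (Gln) → CUG (Leu) — missense.
Synonymous: 2 of 4.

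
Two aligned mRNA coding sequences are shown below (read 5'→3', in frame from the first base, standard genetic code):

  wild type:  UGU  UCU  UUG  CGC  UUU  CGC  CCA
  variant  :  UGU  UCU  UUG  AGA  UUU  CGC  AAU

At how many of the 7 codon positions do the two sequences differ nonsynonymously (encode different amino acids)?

1

Codon 1: UGU Cys / UGU Cys — identical.
Codon 2: UCU Ser / UCU Ser — identical.
Codon 3: UUG Leu / UUG Leu — identical.
Codon 4: CGC Arg / AGA Arg — synonymous.
Codon 5: UUU Phe / UUU Phe — identical.
Codon 6: CGC Arg / CGC Arg — identical.
Codon 7: CCA Pro / AAU Asn — nonsynonymous.
Nonsynonymous differences: 1.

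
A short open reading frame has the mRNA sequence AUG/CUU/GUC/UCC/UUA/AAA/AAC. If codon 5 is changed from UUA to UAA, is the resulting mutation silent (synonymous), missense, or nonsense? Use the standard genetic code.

Position 14 falls in codon 5: UUA → Leu.
After the substitution the codon is UAA → Stop.
The new codon is a stop codon, so this is a nonsense mutation.

nonsense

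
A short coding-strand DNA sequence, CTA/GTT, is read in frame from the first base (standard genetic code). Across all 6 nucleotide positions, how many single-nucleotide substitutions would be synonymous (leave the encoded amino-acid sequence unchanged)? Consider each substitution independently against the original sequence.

Codon 1 (CTA, Leu): 4 synonymous substitutions.
Codon 2 (GTT, Val): 3 synonymous substitutions.
Total: 4 + 3 = 7.

7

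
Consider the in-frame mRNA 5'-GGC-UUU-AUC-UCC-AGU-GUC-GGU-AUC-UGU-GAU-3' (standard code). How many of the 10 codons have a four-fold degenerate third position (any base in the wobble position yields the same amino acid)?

4

Codon 1 GGC (Gly): third position 4-fold.
Codon 2 UUU (Phe): third position 2-fold.
Codon 3 AUC (Ile): third position 3-fold.
Codon 4 UCC (Ser): third position 4-fold.
Codon 5 AGU (Ser): third position 2-fold.
Codon 6 GUC (Val): third position 4-fold.
Codon 7 GGU (Gly): third position 4-fold.
Codon 8 AUC (Ile): third position 3-fold.
Codon 9 UGU (Cys): third position 2-fold.
Codon 10 GAU (Asp): third position 2-fold.
Four-fold degenerate third positions: 4.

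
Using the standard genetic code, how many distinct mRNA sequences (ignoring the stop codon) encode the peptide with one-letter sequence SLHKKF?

576

Ser: 6 codons.
Leu: 6 codons.
His: 2 codons.
Lys: 2 codons.
Lys: 2 codons.
Phe: 2 codons.
6 × 6 × 2 × 2 × 2 × 2 = 576.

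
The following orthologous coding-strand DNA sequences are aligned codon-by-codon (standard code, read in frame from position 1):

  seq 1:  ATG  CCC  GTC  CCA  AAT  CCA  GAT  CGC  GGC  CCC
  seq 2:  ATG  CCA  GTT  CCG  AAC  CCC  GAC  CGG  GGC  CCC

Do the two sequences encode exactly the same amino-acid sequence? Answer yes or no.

yes

Codon 1: ATG Met / ATG Met — identical.
Codon 2: CCC Pro / CCA Pro — synonymous.
Codon 3: GTC Val / GTT Val — synonymous.
Codon 4: CCA Pro / CCG Pro — synonymous.
Codon 5: AAT Asn / AAC Asn — synonymous.
Codon 6: CCA Pro / CCC Pro — synonymous.
Codon 7: GAT Asp / GAC Asp — synonymous.
Codon 8: CGC Arg / CGG Arg — synonymous.
Codon 9: GGC Gly / GGC Gly — identical.
Codon 10: CCC Pro / CCC Pro — identical.
Nonsynonymous differences: 0 → same protein.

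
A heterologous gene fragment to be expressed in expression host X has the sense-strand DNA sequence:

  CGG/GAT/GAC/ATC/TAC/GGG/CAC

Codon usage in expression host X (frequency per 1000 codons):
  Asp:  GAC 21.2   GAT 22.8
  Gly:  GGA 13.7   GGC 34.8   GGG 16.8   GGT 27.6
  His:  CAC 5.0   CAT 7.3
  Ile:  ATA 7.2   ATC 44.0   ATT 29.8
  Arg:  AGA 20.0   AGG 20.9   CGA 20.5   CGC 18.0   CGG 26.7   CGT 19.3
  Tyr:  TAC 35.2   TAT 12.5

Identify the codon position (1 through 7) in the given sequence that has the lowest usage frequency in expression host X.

Codon 1 CGG (Arg): 26.7 per 1000.
Codon 2 GAT (Asp): 22.8 per 1000.
Codon 3 GAC (Asp): 21.2 per 1000.
Codon 4 ATC (Ile): 44.0 per 1000.
Codon 5 TAC (Tyr): 35.2 per 1000.
Codon 6 GGG (Gly): 16.8 per 1000.
Codon 7 CAC (His): 5.0 per 1000.
Lowest frequency is 5.0 at codon 7.

7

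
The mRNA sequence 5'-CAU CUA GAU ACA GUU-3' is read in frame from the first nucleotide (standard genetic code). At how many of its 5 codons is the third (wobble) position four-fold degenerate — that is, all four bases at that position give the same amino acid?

Codon 1 CAU (His): third position 2-fold.
Codon 2 CUA (Leu): third position 4-fold.
Codon 3 GAU (Asp): third position 2-fold.
Codon 4 ACA (Thr): third position 4-fold.
Codon 5 GUU (Val): third position 4-fold.
Four-fold degenerate third positions: 3.

3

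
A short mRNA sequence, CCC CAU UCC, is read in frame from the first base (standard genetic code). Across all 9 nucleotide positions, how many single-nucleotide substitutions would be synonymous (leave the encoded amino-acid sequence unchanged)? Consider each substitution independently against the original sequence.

Codon 1 (CCC, Pro): 3 synonymous substitutions.
Codon 2 (CAU, His): 1 synonymous substitution.
Codon 3 (UCC, Ser): 3 synonymous substitutions.
Total: 3 + 1 + 3 = 7.

7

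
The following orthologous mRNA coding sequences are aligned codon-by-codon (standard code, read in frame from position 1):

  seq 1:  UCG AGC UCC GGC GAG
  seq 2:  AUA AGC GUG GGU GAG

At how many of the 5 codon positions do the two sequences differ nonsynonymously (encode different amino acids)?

Codon 1: UCG Ser / AUA Ile — nonsynonymous.
Codon 2: AGC Ser / AGC Ser — identical.
Codon 3: UCC Ser / GUG Val — nonsynonymous.
Codon 4: GGC Gly / GGU Gly — synonymous.
Codon 5: GAG Glu / GAG Glu — identical.
Nonsynonymous differences: 2.

2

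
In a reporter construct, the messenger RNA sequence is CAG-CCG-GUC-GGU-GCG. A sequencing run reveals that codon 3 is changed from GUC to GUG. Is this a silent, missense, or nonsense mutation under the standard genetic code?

Position 9 falls in codon 3: GUC → Val.
After the substitution the codon is GUG → Val.
Both encode Val, so the change is synonymous.

silent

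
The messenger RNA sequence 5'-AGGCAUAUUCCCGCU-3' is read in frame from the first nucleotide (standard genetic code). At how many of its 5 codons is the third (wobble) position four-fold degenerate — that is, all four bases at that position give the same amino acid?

2

Codon 1 AGG (Arg): third position 2-fold.
Codon 2 CAU (His): third position 2-fold.
Codon 3 AUU (Ile): third position 3-fold.
Codon 4 CCC (Pro): third position 4-fold.
Codon 5 GCU (Ala): third position 4-fold.
Four-fold degenerate third positions: 2.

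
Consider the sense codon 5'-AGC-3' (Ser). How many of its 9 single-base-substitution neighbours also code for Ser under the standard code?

Position 1: none → 0 synonymous.
Position 2: none → 0 synonymous.
Position 3: AGU → 1 synonymous.
Total: 0 + 0 + 1 = 1.

1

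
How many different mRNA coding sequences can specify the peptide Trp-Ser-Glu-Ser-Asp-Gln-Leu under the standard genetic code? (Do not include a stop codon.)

1728

Trp: 1 codon.
Ser: 6 codons.
Glu: 2 codons.
Ser: 6 codons.
Asp: 2 codons.
Gln: 2 codons.
Leu: 6 codons.
1 × 6 × 2 × 6 × 2 × 2 × 6 = 1728.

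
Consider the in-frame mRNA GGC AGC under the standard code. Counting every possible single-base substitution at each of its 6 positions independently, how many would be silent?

Codon 1 (GGC, Gly): 3 synonymous substitutions.
Codon 2 (AGC, Ser): 1 synonymous substitution.
Total: 3 + 1 = 4.

4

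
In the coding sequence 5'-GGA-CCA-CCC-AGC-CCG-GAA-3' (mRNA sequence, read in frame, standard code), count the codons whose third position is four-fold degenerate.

4

Codon 1 GGA (Gly): third position 4-fold.
Codon 2 CCA (Pro): third position 4-fold.
Codon 3 CCC (Pro): third position 4-fold.
Codon 4 AGC (Ser): third position 2-fold.
Codon 5 CCG (Pro): third position 4-fold.
Codon 6 GAA (Glu): third position 2-fold.
Four-fold degenerate third positions: 4.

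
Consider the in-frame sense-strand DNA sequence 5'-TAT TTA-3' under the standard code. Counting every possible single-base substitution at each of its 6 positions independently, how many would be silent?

3

Codon 1 (TAT, Tyr): 1 synonymous substitution.
Codon 2 (TTA, Leu): 2 synonymous substitutions.
Total: 1 + 2 = 3.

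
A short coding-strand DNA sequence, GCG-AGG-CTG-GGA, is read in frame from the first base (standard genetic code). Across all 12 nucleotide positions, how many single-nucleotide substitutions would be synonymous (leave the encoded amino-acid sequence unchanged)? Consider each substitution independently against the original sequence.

12

Codon 1 (GCG, Ala): 3 synonymous substitutions.
Codon 2 (AGG, Arg): 2 synonymous substitutions.
Codon 3 (CTG, Leu): 4 synonymous substitutions.
Codon 4 (GGA, Gly): 3 synonymous substitutions.
Total: 3 + 2 + 4 + 3 = 12.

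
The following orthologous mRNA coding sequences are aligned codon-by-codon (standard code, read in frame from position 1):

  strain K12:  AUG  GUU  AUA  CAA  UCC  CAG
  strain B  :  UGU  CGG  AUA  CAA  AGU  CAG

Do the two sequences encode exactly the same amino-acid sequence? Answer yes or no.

no

Codon 1: AUG Met / UGU Cys — nonsynonymous.
Codon 2: GUU Val / CGG Arg — nonsynonymous.
Codon 3: AUA Ile / AUA Ile — identical.
Codon 4: CAA Gln / CAA Gln — identical.
Codon 5: UCC Ser / AGU Ser — synonymous.
Codon 6: CAG Gln / CAG Gln — identical.
Nonsynonymous differences: 2 → different protein.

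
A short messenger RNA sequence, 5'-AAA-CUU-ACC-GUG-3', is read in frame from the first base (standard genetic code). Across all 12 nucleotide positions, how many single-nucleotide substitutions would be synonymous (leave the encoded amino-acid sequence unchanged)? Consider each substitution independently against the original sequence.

10

Codon 1 (AAA, Lys): 1 synonymous substitution.
Codon 2 (CUU, Leu): 3 synonymous substitutions.
Codon 3 (ACC, Thr): 3 synonymous substitutions.
Codon 4 (GUG, Val): 3 synonymous substitutions.
Total: 1 + 3 + 3 + 3 = 10.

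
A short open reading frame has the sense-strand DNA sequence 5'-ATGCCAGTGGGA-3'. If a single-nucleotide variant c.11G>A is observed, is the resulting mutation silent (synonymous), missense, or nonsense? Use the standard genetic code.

Position 11 falls in codon 4: GGA → Gly.
After the substitution the codon is GAA → Glu.
Gly ≠ Glu, so this is a missense mutation.

missense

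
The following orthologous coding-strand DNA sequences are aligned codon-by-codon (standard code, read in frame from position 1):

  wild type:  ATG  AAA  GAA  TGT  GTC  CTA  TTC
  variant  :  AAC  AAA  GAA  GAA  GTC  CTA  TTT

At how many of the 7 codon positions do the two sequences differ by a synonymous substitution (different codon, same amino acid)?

Codon 1: ATG Met / AAC Asn — nonsynonymous.
Codon 2: AAA Lys / AAA Lys — identical.
Codon 3: GAA Glu / GAA Glu — identical.
Codon 4: TGT Cys / GAA Glu — nonsynonymous.
Codon 5: GTC Val / GTC Val — identical.
Codon 6: CTA Leu / CTA Leu — identical.
Codon 7: TTC Phe / TTT Phe — synonymous.
Synonymous differences: 1.

1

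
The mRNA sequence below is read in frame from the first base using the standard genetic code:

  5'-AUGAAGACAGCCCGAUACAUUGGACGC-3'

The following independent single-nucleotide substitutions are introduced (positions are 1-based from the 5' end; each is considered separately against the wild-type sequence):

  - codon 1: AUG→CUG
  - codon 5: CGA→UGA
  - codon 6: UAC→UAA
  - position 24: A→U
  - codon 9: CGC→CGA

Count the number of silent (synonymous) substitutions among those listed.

2

Codon 1: AUG (Met) → CUG (Leu) — missense.
Codon 5: CGA (Arg) → UGA (Stop) — nonsense.
Codon 6: UAC (Tyr) → UAA (Stop) — nonsense.
Codon 8: GGA (Gly) → GGU (Gly) — synonymous.
Codon 9: CGC (Arg) → CGA (Arg) — synonymous.
Synonymous: 2 of 5.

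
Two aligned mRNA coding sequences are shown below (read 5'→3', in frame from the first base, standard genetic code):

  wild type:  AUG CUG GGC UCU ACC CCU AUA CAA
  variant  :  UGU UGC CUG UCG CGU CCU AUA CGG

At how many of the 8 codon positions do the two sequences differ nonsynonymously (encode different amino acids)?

Codon 1: AUG Met / UGU Cys — nonsynonymous.
Codon 2: CUG Leu / UGC Cys — nonsynonymous.
Codon 3: GGC Gly / CUG Leu — nonsynonymous.
Codon 4: UCU Ser / UCG Ser — synonymous.
Codon 5: ACC Thr / CGU Arg — nonsynonymous.
Codon 6: CCU Pro / CCU Pro — identical.
Codon 7: AUA Ile / AUA Ile — identical.
Codon 8: CAA Gln / CGG Arg — nonsynonymous.
Nonsynonymous differences: 5.

5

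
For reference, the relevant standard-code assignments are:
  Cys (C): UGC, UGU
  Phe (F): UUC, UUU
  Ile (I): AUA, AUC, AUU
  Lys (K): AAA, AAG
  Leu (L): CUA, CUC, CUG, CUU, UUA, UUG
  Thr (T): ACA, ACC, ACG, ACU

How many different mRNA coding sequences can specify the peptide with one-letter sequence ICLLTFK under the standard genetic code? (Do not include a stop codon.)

3456

Ile: 3 codons.
Cys: 2 codons.
Leu: 6 codons.
Leu: 6 codons.
Thr: 4 codons.
Phe: 2 codons.
Lys: 2 codons.
3 × 2 × 6 × 6 × 4 × 2 × 2 = 3456.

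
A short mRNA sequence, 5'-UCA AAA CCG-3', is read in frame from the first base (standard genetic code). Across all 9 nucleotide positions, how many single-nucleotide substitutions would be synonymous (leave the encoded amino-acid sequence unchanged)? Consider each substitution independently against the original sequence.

Codon 1 (UCA, Ser): 3 synonymous substitutions.
Codon 2 (AAA, Lys): 1 synonymous substitution.
Codon 3 (CCG, Pro): 3 synonymous substitutions.
Total: 3 + 1 + 3 = 7.

7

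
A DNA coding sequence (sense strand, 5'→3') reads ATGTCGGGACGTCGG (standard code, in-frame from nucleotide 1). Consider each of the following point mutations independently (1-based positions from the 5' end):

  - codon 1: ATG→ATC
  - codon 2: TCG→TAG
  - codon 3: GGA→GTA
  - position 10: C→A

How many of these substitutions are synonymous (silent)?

0

Codon 1: ATG (Met) → ATC (Ile) — missense.
Codon 2: TCG (Ser) → TAG (Stop) — nonsense.
Codon 3: GGA (Gly) → GTA (Val) — missense.
Codon 4: CGT (Arg) → AGT (Ser) — missense.
Synonymous: 0 of 4.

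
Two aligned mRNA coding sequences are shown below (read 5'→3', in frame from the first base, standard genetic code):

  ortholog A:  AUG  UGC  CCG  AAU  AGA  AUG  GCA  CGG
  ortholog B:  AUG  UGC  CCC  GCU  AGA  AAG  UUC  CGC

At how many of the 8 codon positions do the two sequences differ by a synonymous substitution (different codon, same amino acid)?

2

Codon 1: AUG Met / AUG Met — identical.
Codon 2: UGC Cys / UGC Cys — identical.
Codon 3: CCG Pro / CCC Pro — synonymous.
Codon 4: AAU Asn / GCU Ala — nonsynonymous.
Codon 5: AGA Arg / AGA Arg — identical.
Codon 6: AUG Met / AAG Lys — nonsynonymous.
Codon 7: GCA Ala / UUC Phe — nonsynonymous.
Codon 8: CGG Arg / CGC Arg — synonymous.
Synonymous differences: 2.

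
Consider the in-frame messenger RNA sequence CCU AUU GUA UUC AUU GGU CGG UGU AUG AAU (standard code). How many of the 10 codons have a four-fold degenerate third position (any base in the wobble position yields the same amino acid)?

Codon 1 CCU (Pro): third position 4-fold.
Codon 2 AUU (Ile): third position 3-fold.
Codon 3 GUA (Val): third position 4-fold.
Codon 4 UUC (Phe): third position 2-fold.
Codon 5 AUU (Ile): third position 3-fold.
Codon 6 GGU (Gly): third position 4-fold.
Codon 7 CGG (Arg): third position 4-fold.
Codon 8 UGU (Cys): third position 2-fold.
Codon 9 AUG (Met): third position 1-fold.
Codon 10 AAU (Asn): third position 2-fold.
Four-fold degenerate third positions: 4.

4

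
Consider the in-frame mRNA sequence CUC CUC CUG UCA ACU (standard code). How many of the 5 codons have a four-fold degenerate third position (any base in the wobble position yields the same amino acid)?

5

Codon 1 CUC (Leu): third position 4-fold.
Codon 2 CUC (Leu): third position 4-fold.
Codon 3 CUG (Leu): third position 4-fold.
Codon 4 UCA (Ser): third position 4-fold.
Codon 5 ACU (Thr): third position 4-fold.
Four-fold degenerate third positions: 5.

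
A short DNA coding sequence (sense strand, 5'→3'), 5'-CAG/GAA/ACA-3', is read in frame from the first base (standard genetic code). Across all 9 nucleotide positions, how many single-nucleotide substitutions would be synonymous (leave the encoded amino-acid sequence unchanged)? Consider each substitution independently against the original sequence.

Codon 1 (CAG, Gln): 1 synonymous substitution.
Codon 2 (GAA, Glu): 1 synonymous substitution.
Codon 3 (ACA, Thr): 3 synonymous substitutions.
Total: 1 + 1 + 3 = 5.

5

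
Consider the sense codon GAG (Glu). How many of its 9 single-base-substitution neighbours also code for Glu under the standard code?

Position 1: none → 0 synonymous.
Position 2: none → 0 synonymous.
Position 3: GAA → 1 synonymous.
Total: 0 + 0 + 1 = 1.

1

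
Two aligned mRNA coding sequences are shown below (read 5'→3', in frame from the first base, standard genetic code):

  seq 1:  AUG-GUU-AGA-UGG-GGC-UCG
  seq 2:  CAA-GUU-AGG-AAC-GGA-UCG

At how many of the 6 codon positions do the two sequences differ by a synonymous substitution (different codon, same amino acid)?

2

Codon 1: AUG Met / CAA Gln — nonsynonymous.
Codon 2: GUU Val / GUU Val — identical.
Codon 3: AGA Arg / AGG Arg — synonymous.
Codon 4: UGG Trp / AAC Asn — nonsynonymous.
Codon 5: GGC Gly / GGA Gly — synonymous.
Codon 6: UCG Ser / UCG Ser — identical.
Synonymous differences: 2.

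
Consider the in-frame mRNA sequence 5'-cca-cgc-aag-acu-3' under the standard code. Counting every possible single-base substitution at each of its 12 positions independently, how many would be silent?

10

Codon 1 (CCA, Pro): 3 synonymous substitutions.
Codon 2 (CGC, Arg): 3 synonymous substitutions.
Codon 3 (AAG, Lys): 1 synonymous substitution.
Codon 4 (ACU, Thr): 3 synonymous substitutions.
Total: 3 + 3 + 1 + 3 = 10.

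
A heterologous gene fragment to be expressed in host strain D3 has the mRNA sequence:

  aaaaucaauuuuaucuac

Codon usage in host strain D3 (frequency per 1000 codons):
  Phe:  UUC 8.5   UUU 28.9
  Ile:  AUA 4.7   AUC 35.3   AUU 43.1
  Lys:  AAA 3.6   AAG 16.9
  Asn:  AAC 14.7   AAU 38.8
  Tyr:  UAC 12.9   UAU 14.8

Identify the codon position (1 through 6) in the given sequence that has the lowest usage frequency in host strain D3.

Codon 1 AAA (Lys): 3.6 per 1000.
Codon 2 AUC (Ile): 35.3 per 1000.
Codon 3 AAU (Asn): 38.8 per 1000.
Codon 4 UUU (Phe): 28.9 per 1000.
Codon 5 AUC (Ile): 35.3 per 1000.
Codon 6 UAC (Tyr): 12.9 per 1000.
Lowest frequency is 3.6 at codon 1.

1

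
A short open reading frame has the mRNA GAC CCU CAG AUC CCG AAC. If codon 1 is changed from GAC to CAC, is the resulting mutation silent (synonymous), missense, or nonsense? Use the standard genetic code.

missense

Position 1 falls in codon 1: GAC → Asp.
After the substitution the codon is CAC → His.
Asp ≠ His, so this is a missense mutation.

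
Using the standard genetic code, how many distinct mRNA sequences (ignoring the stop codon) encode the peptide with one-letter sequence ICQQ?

24

Ile: 3 codons.
Cys: 2 codons.
Gln: 2 codons.
Gln: 2 codons.
3 × 2 × 2 × 2 = 24.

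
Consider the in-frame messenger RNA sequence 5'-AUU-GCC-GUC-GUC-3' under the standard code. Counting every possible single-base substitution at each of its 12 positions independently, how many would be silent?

Codon 1 (AUU, Ile): 2 synonymous substitutions.
Codon 2 (GCC, Ala): 3 synonymous substitutions.
Codon 3 (GUC, Val): 3 synonymous substitutions.
Codon 4 (GUC, Val): 3 synonymous substitutions.
Total: 2 + 3 + 3 + 3 = 11.

11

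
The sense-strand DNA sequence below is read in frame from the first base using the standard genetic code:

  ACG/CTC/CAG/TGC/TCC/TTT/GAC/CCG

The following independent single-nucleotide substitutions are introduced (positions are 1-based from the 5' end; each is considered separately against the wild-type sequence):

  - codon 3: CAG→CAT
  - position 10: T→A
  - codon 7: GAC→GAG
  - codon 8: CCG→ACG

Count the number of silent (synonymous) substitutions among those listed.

Codon 3: CAG (Gln) → CAT (His) — missense.
Codon 4: TGC (Cys) → AGC (Ser) — missense.
Codon 7: GAC (Asp) → GAG (Glu) — missense.
Codon 8: CCG (Pro) → ACG (Thr) — missense.
Synonymous: 0 of 4.

0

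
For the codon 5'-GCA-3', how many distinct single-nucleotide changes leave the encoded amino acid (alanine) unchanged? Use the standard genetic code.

Position 1: none → 0 synonymous.
Position 2: none → 0 synonymous.
Position 3: GCT, GCC, GCG → 3 synonymous.
Total: 0 + 0 + 3 = 3.

3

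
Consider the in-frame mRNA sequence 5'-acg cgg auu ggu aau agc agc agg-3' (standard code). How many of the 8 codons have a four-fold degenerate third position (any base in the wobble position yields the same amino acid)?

3

Codon 1 ACG (Thr): third position 4-fold.
Codon 2 CGG (Arg): third position 4-fold.
Codon 3 AUU (Ile): third position 3-fold.
Codon 4 GGU (Gly): third position 4-fold.
Codon 5 AAU (Asn): third position 2-fold.
Codon 6 AGC (Ser): third position 2-fold.
Codon 7 AGC (Ser): third position 2-fold.
Codon 8 AGG (Arg): third position 2-fold.
Four-fold degenerate third positions: 3.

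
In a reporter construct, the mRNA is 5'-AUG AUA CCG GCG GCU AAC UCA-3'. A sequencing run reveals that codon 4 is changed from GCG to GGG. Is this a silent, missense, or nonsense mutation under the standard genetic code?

missense

Position 11 falls in codon 4: GCG → Ala.
After the substitution the codon is GGG → Gly.
Ala ≠ Gly, so this is a missense mutation.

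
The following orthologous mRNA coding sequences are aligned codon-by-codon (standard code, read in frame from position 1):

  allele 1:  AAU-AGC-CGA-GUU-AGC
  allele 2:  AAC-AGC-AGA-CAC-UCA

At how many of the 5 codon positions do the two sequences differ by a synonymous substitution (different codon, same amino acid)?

3

Codon 1: AAU Asn / AAC Asn — synonymous.
Codon 2: AGC Ser / AGC Ser — identical.
Codon 3: CGA Arg / AGA Arg — synonymous.
Codon 4: GUU Val / CAC His — nonsynonymous.
Codon 5: AGC Ser / UCA Ser — synonymous.
Synonymous differences: 3.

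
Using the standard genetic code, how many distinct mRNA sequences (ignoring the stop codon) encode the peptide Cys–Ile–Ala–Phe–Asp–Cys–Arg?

Cys: 2 codons.
Ile: 3 codons.
Ala: 4 codons.
Phe: 2 codons.
Asp: 2 codons.
Cys: 2 codons.
Arg: 6 codons.
2 × 3 × 4 × 2 × 2 × 2 × 6 = 1152.

1152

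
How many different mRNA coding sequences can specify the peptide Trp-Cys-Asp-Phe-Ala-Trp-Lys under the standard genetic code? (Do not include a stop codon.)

Trp: 1 codon.
Cys: 2 codons.
Asp: 2 codons.
Phe: 2 codons.
Ala: 4 codons.
Trp: 1 codon.
Lys: 2 codons.
1 × 2 × 2 × 2 × 4 × 1 × 2 = 64.

64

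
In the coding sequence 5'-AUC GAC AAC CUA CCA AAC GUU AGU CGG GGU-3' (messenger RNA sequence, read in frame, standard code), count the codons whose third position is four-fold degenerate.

5

Codon 1 AUC (Ile): third position 3-fold.
Codon 2 GAC (Asp): third position 2-fold.
Codon 3 AAC (Asn): third position 2-fold.
Codon 4 CUA (Leu): third position 4-fold.
Codon 5 CCA (Pro): third position 4-fold.
Codon 6 AAC (Asn): third position 2-fold.
Codon 7 GUU (Val): third position 4-fold.
Codon 8 AGU (Ser): third position 2-fold.
Codon 9 CGG (Arg): third position 4-fold.
Codon 10 GGU (Gly): third position 4-fold.
Four-fold degenerate third positions: 5.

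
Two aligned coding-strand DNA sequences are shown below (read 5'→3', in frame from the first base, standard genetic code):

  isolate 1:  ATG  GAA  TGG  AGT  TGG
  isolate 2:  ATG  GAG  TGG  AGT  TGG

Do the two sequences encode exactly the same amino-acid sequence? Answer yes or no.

Codon 1: ATG Met / ATG Met — identical.
Codon 2: GAA Glu / GAG Glu — synonymous.
Codon 3: TGG Trp / TGG Trp — identical.
Codon 4: AGT Ser / AGT Ser — identical.
Codon 5: TGG Trp / TGG Trp — identical.
Nonsynonymous differences: 0 → same protein.

yes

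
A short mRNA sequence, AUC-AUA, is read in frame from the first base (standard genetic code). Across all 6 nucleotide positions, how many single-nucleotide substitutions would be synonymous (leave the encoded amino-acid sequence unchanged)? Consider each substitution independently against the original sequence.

4

Codon 1 (AUC, Ile): 2 synonymous substitutions.
Codon 2 (AUA, Ile): 2 synonymous substitutions.
Total: 2 + 2 = 4.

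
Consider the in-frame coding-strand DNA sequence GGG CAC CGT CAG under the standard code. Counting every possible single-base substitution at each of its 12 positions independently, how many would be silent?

8

Codon 1 (GGG, Gly): 3 synonymous substitutions.
Codon 2 (CAC, His): 1 synonymous substitution.
Codon 3 (CGT, Arg): 3 synonymous substitutions.
Codon 4 (CAG, Gln): 1 synonymous substitution.
Total: 3 + 1 + 3 + 1 = 8.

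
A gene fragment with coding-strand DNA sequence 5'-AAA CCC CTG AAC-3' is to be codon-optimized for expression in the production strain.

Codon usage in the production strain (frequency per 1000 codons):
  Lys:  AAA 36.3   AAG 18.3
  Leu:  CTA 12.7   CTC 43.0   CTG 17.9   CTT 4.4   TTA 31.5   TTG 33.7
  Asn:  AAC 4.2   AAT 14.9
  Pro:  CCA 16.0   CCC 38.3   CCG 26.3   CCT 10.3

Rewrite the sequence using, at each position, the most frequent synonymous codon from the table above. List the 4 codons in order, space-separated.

AAA CCC CTC AAT

Codon 1 (Lys): best is AAA at 36.3.
Codon 2 (Pro): best is CCC at 38.3.
Codon 3 (Leu): best is CTC at 43.0.
Codon 4 (Asn): best is AAT at 14.9.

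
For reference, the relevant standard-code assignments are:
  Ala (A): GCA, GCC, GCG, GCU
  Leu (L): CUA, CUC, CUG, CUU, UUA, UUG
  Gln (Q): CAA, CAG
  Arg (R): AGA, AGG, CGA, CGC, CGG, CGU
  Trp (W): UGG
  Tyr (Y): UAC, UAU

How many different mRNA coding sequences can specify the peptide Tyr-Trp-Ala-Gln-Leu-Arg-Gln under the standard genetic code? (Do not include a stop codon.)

1152

Tyr: 2 codons.
Trp: 1 codon.
Ala: 4 codons.
Gln: 2 codons.
Leu: 6 codons.
Arg: 6 codons.
Gln: 2 codons.
2 × 1 × 4 × 2 × 6 × 6 × 2 = 1152.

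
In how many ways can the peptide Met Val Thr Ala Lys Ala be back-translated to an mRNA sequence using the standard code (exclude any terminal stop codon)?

512

Met: 1 codon.
Val: 4 codons.
Thr: 4 codons.
Ala: 4 codons.
Lys: 2 codons.
Ala: 4 codons.
1 × 4 × 4 × 4 × 2 × 4 = 512.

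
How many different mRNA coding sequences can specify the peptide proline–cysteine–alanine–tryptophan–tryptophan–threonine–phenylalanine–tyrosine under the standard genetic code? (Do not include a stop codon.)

Pro: 4 codons.
Cys: 2 codons.
Ala: 4 codons.
Trp: 1 codon.
Trp: 1 codon.
Thr: 4 codons.
Phe: 2 codons.
Tyr: 2 codons.
4 × 2 × 4 × 1 × 1 × 4 × 2 × 2 = 512.

512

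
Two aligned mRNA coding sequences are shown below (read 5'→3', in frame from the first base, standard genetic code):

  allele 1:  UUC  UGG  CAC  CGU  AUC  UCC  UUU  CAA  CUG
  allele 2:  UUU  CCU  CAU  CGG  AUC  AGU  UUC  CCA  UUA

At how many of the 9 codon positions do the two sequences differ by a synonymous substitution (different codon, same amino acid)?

Codon 1: UUC Phe / UUU Phe — synonymous.
Codon 2: UGG Trp / CCU Pro — nonsynonymous.
Codon 3: CAC His / CAU His — synonymous.
Codon 4: CGU Arg / CGG Arg — synonymous.
Codon 5: AUC Ile / AUC Ile — identical.
Codon 6: UCC Ser / AGU Ser — synonymous.
Codon 7: UUU Phe / UUC Phe — synonymous.
Codon 8: CAA Gln / CCA Pro — nonsynonymous.
Codon 9: CUG Leu / UUA Leu — synonymous.
Synonymous differences: 6.

6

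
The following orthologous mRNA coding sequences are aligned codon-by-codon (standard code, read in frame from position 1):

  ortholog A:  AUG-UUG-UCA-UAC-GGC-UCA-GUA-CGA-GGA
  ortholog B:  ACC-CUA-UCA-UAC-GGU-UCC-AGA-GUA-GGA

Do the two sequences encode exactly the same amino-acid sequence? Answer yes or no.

Codon 1: AUG Met / ACC Thr — nonsynonymous.
Codon 2: UUG Leu / CUA Leu — synonymous.
Codon 3: UCA Ser / UCA Ser — identical.
Codon 4: UAC Tyr / UAC Tyr — identical.
Codon 5: GGC Gly / GGU Gly — synonymous.
Codon 6: UCA Ser / UCC Ser — synonymous.
Codon 7: GUA Val / AGA Arg — nonsynonymous.
Codon 8: CGA Arg / GUA Val — nonsynonymous.
Codon 9: GGA Gly / GGA Gly — identical.
Nonsynonymous differences: 3 → different protein.

no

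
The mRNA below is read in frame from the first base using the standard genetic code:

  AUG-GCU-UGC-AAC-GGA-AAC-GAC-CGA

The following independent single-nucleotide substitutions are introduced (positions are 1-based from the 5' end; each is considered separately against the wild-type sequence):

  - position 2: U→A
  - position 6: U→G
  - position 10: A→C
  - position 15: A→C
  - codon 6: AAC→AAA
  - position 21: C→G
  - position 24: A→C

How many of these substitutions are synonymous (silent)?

3

Codon 1: AUG (Met) → AAG (Lys) — missense.
Codon 2: GCU (Ala) → GCG (Ala) — synonymous.
Codon 4: AAC (Asn) → CAC (His) — missense.
Codon 5: GGA (Gly) → GGC (Gly) — synonymous.
Codon 6: AAC (Asn) → AAA (Lys) — missense.
Codon 7: GAC (Asp) → GAG (Glu) — missense.
Codon 8: CGA (Arg) → CGC (Arg) — synonymous.
Synonymous: 3 of 7.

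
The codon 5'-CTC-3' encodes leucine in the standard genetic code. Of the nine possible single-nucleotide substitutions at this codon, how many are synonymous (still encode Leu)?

3

Position 1: none → 0 synonymous.
Position 2: none → 0 synonymous.
Position 3: CTT, CTA, CTG → 3 synonymous.
Total: 0 + 0 + 3 = 3.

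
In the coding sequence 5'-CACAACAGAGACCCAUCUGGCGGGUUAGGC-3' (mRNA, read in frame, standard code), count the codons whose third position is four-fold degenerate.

Codon 1 CAC (His): third position 2-fold.
Codon 2 AAC (Asn): third position 2-fold.
Codon 3 AGA (Arg): third position 2-fold.
Codon 4 GAC (Asp): third position 2-fold.
Codon 5 CCA (Pro): third position 4-fold.
Codon 6 UCU (Ser): third position 4-fold.
Codon 7 GGC (Gly): third position 4-fold.
Codon 8 GGG (Gly): third position 4-fold.
Codon 9 UUA (Leu): third position 2-fold.
Codon 10 GGC (Gly): third position 4-fold.
Four-fold degenerate third positions: 5.

5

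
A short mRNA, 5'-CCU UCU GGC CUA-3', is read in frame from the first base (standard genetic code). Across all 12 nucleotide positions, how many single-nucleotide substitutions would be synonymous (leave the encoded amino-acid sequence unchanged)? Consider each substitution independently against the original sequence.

Codon 1 (CCU, Pro): 3 synonymous substitutions.
Codon 2 (UCU, Ser): 3 synonymous substitutions.
Codon 3 (GGC, Gly): 3 synonymous substitutions.
Codon 4 (CUA, Leu): 4 synonymous substitutions.
Total: 3 + 3 + 3 + 4 = 13.

13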